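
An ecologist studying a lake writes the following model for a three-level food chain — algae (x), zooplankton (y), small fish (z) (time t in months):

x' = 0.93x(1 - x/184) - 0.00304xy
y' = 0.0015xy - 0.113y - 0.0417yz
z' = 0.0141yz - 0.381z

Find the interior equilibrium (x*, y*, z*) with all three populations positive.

x* ≈ 168, y* ≈ 27, z* ≈ 3.32

From dz/dt = 0: 0.0141y* = 0.381, so y* = 27.
From dx/dt = 0: 0.93(1 - x*/184) = 0.00304·27, giving x* = 184·(1 - 0.0883) = 168.
From dy/dt = 0: 0.0015·168 - 0.113 = 0.0417z*, so z* = 0.139/0.0417 = 3.32.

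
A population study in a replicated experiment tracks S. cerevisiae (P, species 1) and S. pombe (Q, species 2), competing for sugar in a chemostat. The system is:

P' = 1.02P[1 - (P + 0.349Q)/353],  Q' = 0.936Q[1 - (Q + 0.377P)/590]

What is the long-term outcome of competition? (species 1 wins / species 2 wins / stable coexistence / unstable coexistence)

stable coexistence

Compare the nullcline intercepts: K1/α12 = 353/0.349 = 1010 > K2 = 590; K2/α21 = 590/0.377 = 1560 > K1 = 353.
Since both inequalities hold, each species can invade when rare, so the interior equilibrium is stable.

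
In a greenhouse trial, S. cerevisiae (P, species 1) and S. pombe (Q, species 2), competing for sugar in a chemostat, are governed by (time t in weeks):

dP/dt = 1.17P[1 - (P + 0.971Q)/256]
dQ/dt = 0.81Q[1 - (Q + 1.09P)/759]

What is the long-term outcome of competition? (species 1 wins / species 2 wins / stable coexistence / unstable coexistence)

Compare the nullcline intercepts: K1/α12 = 256/0.971 = 264 < K2 = 759; K2/α21 = 759/1.09 = 696 > K1 = 256.
Since the inequalities point opposite ways, species 2 can invade but species 1 cannot.

species 2 excludes species 1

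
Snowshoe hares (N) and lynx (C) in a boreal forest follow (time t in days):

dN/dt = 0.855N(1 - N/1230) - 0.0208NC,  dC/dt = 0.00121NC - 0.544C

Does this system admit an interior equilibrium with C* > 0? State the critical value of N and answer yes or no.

Threshold N = 450; K > 450, so yes, the predator persists.

The predator equation gives dC/dt > 0 only when N > 0.544/0.00121 = 450.
Without the predator, N → K = 1230. Since 1230 > 450, the predator can invade and persist.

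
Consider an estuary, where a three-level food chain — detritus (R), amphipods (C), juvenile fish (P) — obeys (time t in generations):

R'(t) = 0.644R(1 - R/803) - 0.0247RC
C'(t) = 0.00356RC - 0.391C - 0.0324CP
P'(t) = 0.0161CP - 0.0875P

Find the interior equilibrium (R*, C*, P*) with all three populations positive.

From dP/dt = 0: 0.0161C* = 0.0875, so C* = 5.43.
From dR/dt = 0: 0.644(1 - R*/803) = 0.0247·5.43, giving R* = 803·(1 - 0.208) = 636.
From dC/dt = 0: 0.00356·636 - 0.391 = 0.0324P*, so P* = 1.87/0.0324 = 57.8.

R* ≈ 636, C* ≈ 5.43, P* ≈ 57.8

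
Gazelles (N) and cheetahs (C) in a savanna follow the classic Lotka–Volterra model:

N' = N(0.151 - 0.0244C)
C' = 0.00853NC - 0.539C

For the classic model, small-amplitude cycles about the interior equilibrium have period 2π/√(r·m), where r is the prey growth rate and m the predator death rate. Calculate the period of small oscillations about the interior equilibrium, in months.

Here r = 0.151 and m = 0.539, so r·m = 0.0814.
ω = √0.0814 = 0.285 per month, hence T = 2π/ω ≈ 22 months.

T ≈ 22 months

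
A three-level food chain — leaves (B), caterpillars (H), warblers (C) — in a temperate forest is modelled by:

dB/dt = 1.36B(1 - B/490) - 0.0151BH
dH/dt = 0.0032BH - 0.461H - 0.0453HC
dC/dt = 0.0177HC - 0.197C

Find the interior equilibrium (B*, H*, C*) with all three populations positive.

B* ≈ 429, H* ≈ 11.1, C* ≈ 20.2

From dC/dt = 0: 0.0177H* = 0.197, so H* = 11.1.
From dB/dt = 0: 1.36(1 - B*/490) = 0.0151·11.1, giving B* = 490·(1 - 0.124) = 429.
From dH/dt = 0: 0.0032·429 - 0.461 = 0.0453C*, so C* = 0.913/0.0453 = 20.2.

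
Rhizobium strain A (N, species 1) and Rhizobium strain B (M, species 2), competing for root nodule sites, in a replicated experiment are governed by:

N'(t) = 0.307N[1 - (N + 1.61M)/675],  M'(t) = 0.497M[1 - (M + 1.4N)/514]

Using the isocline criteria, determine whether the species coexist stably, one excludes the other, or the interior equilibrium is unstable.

Compare the nullcline intercepts: K1/α12 = 675/1.61 = 419 < K2 = 514; K2/α21 = 514/1.4 = 367 < K1 = 675.
Since both are reversed, neither can invade when rare; the interior point is a saddle.

unstable coexistence (outcome depends on initial conditions)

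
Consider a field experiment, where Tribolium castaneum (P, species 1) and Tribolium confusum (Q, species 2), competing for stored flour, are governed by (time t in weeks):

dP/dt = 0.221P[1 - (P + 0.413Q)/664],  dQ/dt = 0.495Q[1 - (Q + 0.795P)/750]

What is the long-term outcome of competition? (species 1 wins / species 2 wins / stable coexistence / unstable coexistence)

Compare the nullcline intercepts: K1/α12 = 664/0.413 = 1610 > K2 = 750; K2/α21 = 750/0.795 = 943 > K1 = 664.
Since both inequalities hold, each species can invade when rare, so the interior equilibrium is stable.

stable coexistence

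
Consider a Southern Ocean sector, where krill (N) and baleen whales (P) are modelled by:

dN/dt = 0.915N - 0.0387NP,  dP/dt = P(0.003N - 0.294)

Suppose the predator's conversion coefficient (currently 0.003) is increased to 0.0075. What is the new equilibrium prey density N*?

At the interior fixed point, setting dP/dt = 0 with P > 0 fixes N* = (predator death rate)/(NP coefficient) — independent of the other coefficients.
With the change, N* = 0.294/0.0075 = 39.2; it falls from 98.

N* ≈ 39.2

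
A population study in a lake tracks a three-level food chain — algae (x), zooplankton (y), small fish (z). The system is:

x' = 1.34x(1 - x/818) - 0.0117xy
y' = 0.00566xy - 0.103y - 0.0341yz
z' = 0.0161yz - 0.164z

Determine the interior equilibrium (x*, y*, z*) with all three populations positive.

x* ≈ 745, y* ≈ 10.2, z* ≈ 121

From dz/dt = 0: 0.0161y* = 0.164, so y* = 10.2.
From dx/dt = 0: 1.34(1 - x*/818) = 0.0117·10.2, giving x* = 818·(1 - 0.0889) = 745.
From dy/dt = 0: 0.00566·745 - 0.103 = 0.0341z*, so z* = 4.12/0.0341 = 121.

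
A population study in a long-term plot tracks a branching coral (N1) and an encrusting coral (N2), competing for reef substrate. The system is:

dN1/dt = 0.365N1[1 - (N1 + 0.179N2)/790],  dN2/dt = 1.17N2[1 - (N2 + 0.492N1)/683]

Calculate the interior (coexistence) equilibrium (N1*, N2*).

N1* ≈ 732, N2* ≈ 323

Setting both brackets to zero gives the nullclines N1 + 0.179N2 = 790 and 0.492N1 + N2 = 683.
Substituting N2 = 683 - 0.492N1 into the first: N1(1 - 0.179·0.492) = 790 - 0.179·683.
So N1* = 668/0.912 = 732, and then N2* = 683 - 0.492·732 = 323.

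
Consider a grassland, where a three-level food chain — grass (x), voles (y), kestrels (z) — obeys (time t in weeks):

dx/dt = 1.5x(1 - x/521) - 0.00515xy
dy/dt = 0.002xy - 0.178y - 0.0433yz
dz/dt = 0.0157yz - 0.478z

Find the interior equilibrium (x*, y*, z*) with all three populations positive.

x* ≈ 467, y* ≈ 30.4, z* ≈ 17.4

From dz/dt = 0: 0.0157y* = 0.478, so y* = 30.4.
From dx/dt = 0: 1.5(1 - x*/521) = 0.00515·30.4, giving x* = 521·(1 - 0.105) = 467.
From dy/dt = 0: 0.002·467 - 0.178 = 0.0433z*, so z* = 0.755/0.0433 = 17.4.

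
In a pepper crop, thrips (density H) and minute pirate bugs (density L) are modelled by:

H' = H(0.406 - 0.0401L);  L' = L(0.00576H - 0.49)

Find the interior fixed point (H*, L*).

Set dL/dt = 0 with L > 0: 0.00576H - 0.49 = 0, so H* = 0.49/0.00576 = 85.1.
Set dH/dt = 0 with H > 0: 0.406 - 0.0401L = 0, so L* = 0.406/0.0401 = 10.1.

H* ≈ 85.1, L* ≈ 10.1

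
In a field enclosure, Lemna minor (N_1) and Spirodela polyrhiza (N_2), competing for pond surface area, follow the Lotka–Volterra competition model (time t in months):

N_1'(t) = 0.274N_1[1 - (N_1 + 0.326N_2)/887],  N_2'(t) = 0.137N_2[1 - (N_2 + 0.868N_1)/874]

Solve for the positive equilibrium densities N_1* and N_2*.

Setting both brackets to zero gives the nullclines N_1 + 0.326N_2 = 887 and 0.868N_1 + N_2 = 874.
Substituting N_2 = 874 - 0.868N_1 into the first: N_1(1 - 0.326·0.868) = 887 - 0.326·874.
So N_1* = 602/0.717 = 840, and then N_2* = 874 - 0.868·840 = 145.

N_1* ≈ 840, N_2* ≈ 145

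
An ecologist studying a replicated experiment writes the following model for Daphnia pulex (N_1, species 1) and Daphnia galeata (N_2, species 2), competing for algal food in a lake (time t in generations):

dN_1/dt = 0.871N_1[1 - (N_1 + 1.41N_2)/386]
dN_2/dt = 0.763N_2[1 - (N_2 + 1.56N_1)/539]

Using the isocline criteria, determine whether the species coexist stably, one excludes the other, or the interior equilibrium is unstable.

Compare the nullcline intercepts: K1/α12 = 386/1.41 = 274 < K2 = 539; K2/α21 = 539/1.56 = 346 < K1 = 386.
Since both are reversed, neither can invade when rare; the interior point is a saddle.

unstable coexistence (outcome depends on initial conditions)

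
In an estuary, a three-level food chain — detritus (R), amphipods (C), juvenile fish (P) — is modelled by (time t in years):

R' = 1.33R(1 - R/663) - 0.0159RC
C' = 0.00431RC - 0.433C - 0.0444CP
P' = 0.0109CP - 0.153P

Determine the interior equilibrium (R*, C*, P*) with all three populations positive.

R* ≈ 552, C* ≈ 14, P* ≈ 43.8

From dP/dt = 0: 0.0109C* = 0.153, so C* = 14.
From dR/dt = 0: 1.33(1 - R*/663) = 0.0159·14, giving R* = 663·(1 - 0.168) = 552.
From dC/dt = 0: 0.00431·552 - 0.433 = 0.0444P*, so P* = 1.95/0.0444 = 43.8.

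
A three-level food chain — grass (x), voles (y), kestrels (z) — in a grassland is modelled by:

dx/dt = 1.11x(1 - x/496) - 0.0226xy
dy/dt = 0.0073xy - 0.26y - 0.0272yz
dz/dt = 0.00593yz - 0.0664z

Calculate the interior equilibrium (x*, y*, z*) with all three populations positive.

x* ≈ 383, y* ≈ 11.2, z* ≈ 93.2

From dz/dt = 0: 0.00593y* = 0.0664, so y* = 11.2.
From dx/dt = 0: 1.11(1 - x*/496) = 0.0226·11.2, giving x* = 496·(1 - 0.228) = 383.
From dy/dt = 0: 0.0073·383 - 0.26 = 0.0272z*, so z* = 2.54/0.0272 = 93.2.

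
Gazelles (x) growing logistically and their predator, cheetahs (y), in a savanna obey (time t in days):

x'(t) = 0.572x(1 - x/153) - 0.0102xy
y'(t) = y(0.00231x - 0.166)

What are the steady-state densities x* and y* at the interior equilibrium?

x* ≈ 71.9, y* ≈ 29.7

From dy/dt = 0 with y > 0: 0.00231x* = 0.166, so x* = 71.9.
Substitute into dx/dt = 0: 0.572(1 - 71.9/153) = 0.0102y*.
The bracket is 0.53, giving y* = 0.303/0.0102 = 29.7.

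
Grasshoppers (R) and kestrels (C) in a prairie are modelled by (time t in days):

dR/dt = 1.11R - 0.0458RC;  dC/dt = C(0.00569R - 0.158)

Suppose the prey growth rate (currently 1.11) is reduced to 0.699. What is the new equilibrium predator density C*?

C* ≈ 15.3

At the interior fixed point, setting dR/dt = 0 with R > 0 fixes C* = (prey growth rate)/(RC coefficient) — independent of the other coefficients.
With the change, C* = 0.699/0.0458 = 15.3; it falls from 24.2.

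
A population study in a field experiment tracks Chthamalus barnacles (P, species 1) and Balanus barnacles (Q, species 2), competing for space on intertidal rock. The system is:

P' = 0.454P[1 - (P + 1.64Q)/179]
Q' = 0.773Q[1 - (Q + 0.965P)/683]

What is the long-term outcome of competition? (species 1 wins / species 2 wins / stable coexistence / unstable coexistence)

Compare the nullcline intercepts: K1/α12 = 179/1.64 = 109 < K2 = 683; K2/α21 = 683/0.965 = 708 > K1 = 179.
Since the inequalities point opposite ways, species 2 can invade but species 1 cannot.

species 2 excludes species 1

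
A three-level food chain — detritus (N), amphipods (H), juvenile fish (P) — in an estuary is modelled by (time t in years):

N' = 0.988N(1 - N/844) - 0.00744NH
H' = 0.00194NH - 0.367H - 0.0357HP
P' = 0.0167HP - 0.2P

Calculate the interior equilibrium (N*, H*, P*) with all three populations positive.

N* ≈ 768, H* ≈ 12, P* ≈ 31.4

From dP/dt = 0: 0.0167H* = 0.2, so H* = 12.
From dN/dt = 0: 0.988(1 - N*/844) = 0.00744·12, giving N* = 844·(1 - 0.0902) = 768.
From dH/dt = 0: 0.00194·768 - 0.367 = 0.0357P*, so P* = 1.12/0.0357 = 31.4.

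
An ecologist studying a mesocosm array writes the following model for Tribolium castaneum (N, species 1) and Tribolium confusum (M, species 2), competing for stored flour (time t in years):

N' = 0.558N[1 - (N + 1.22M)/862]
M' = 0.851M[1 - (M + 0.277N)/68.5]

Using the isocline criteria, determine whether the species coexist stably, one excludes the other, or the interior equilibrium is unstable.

species 1 excludes species 2

Compare the nullcline intercepts: K1/α12 = 862/1.22 = 707 > K2 = 68.5; K2/α21 = 68.5/0.277 = 247 < K1 = 862.
Since the inequalities point opposite ways, species 1 can invade but species 2 cannot.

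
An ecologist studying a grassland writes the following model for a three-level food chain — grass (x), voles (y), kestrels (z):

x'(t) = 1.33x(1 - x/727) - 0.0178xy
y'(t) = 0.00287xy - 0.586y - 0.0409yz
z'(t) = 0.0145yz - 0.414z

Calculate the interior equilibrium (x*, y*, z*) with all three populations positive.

x* ≈ 449, y* ≈ 28.6, z* ≈ 17.2

From dz/dt = 0: 0.0145y* = 0.414, so y* = 28.6.
From dx/dt = 0: 1.33(1 - x*/727) = 0.0178·28.6, giving x* = 727·(1 - 0.382) = 449.
From dy/dt = 0: 0.00287·449 - 0.586 = 0.0409z*, so z* = 0.703/0.0409 = 17.2.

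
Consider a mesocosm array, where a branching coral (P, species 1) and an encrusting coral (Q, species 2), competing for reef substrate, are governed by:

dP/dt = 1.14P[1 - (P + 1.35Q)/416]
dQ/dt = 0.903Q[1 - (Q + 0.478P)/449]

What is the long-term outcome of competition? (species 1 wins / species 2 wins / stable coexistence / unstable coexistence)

Compare the nullcline intercepts: K1/α12 = 416/1.35 = 308 < K2 = 449; K2/α21 = 449/0.478 = 939 > K1 = 416.
Since the inequalities point opposite ways, species 2 can invade but species 1 cannot.

species 2 excludes species 1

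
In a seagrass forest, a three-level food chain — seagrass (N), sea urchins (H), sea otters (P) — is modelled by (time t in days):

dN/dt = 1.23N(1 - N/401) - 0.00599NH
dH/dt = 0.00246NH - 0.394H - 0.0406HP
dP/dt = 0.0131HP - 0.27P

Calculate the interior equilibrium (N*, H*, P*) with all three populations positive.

N* ≈ 361, H* ≈ 20.6, P* ≈ 12.2

From dP/dt = 0: 0.0131H* = 0.27, so H* = 20.6.
From dN/dt = 0: 1.23(1 - N*/401) = 0.00599·20.6, giving N* = 401·(1 - 0.1) = 361.
From dH/dt = 0: 0.00246·361 - 0.394 = 0.0406P*, so P* = 0.493/0.0406 = 12.2.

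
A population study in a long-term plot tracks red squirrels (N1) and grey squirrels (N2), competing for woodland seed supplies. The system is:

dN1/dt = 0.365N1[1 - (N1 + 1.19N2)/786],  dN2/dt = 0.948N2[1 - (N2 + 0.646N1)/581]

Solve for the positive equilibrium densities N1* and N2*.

Setting both brackets to zero gives the nullclines N1 + 1.19N2 = 786 and 0.646N1 + N2 = 581.
Substituting N2 = 581 - 0.646N1 into the first: N1(1 - 1.19·0.646) = 786 - 1.19·581.
So N1* = 94.6/0.231 = 409, and then N2* = 581 - 0.646·409 = 317.

N1* ≈ 409, N2* ≈ 317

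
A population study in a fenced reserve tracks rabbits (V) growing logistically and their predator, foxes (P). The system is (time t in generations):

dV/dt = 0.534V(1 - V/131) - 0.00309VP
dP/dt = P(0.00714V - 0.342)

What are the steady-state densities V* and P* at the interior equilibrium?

From dP/dt = 0 with P > 0: 0.00714V* = 0.342, so V* = 47.9.
Substitute into dV/dt = 0: 0.534(1 - 47.9/131) = 0.00309P*.
The bracket is 0.634, giving P* = 0.339/0.00309 = 110.

V* ≈ 47.9, P* ≈ 110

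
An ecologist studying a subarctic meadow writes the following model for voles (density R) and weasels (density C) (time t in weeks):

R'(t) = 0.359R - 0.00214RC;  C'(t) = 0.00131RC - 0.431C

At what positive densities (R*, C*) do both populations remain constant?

R* ≈ 329, C* ≈ 168

Set dC/dt = 0 with C > 0: 0.00131R - 0.431 = 0, so R* = 0.431/0.00131 = 329.
Set dR/dt = 0 with R > 0: 0.359 - 0.00214C = 0, so C* = 0.359/0.00214 = 168.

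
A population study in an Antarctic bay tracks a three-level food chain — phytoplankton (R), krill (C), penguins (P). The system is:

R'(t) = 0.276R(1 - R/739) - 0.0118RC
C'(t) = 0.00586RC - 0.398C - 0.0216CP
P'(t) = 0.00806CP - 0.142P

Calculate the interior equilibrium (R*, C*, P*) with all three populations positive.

R* ≈ 182, C* ≈ 17.6, P* ≈ 31

From dP/dt = 0: 0.00806C* = 0.142, so C* = 17.6.
From dR/dt = 0: 0.276(1 - R*/739) = 0.0118·17.6, giving R* = 739·(1 - 0.753) = 182.
From dC/dt = 0: 0.00586·182 - 0.398 = 0.0216P*, so P* = 0.671/0.0216 = 31.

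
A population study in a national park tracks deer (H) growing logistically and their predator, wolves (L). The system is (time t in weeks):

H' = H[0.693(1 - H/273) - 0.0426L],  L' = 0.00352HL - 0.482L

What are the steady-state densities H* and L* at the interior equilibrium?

From dL/dt = 0 with L > 0: 0.00352H* = 0.482, so H* = 137.
Substitute into dH/dt = 0: 0.693(1 - 137/273) = 0.0426L*.
The bracket is 0.498, giving L* = 0.345/0.0426 = 8.11.

H* ≈ 137, L* ≈ 8.11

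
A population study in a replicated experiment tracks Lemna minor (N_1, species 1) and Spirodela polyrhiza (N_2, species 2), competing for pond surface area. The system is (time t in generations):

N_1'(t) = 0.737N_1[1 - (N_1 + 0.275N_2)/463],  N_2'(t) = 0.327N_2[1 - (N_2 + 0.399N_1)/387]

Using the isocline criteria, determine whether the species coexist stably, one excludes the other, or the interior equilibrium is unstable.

Compare the nullcline intercepts: K1/α12 = 463/0.275 = 1680 > K2 = 387; K2/α21 = 387/0.399 = 970 > K1 = 463.
Since both inequalities hold, each species can invade when rare, so the interior equilibrium is stable.

stable coexistence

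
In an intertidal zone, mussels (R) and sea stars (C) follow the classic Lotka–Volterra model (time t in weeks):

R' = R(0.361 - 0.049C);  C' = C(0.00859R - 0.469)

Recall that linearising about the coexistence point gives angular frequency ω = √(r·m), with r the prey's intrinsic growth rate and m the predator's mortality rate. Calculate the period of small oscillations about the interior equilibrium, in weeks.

Here r = 0.361 and m = 0.469, so r·m = 0.169.
ω = √0.169 = 0.411 per week, hence T = 2π/ω ≈ 15.3 weeks.

T ≈ 15.3 weeks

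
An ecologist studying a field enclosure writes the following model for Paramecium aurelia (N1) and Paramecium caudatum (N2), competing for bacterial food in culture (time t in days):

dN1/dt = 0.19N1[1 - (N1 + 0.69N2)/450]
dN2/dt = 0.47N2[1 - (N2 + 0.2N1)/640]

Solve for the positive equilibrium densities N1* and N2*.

Setting both brackets to zero gives the nullclines N1 + 0.69N2 = 450 and 0.2N1 + N2 = 640.
Substituting N2 = 640 - 0.2N1 into the first: N1(1 - 0.69·0.2) = 450 - 0.69·640.
So N1* = 8.4/0.862 = 9.74, and then N2* = 640 - 0.2·9.74 = 638.

N1* ≈ 9.74, N2* ≈ 638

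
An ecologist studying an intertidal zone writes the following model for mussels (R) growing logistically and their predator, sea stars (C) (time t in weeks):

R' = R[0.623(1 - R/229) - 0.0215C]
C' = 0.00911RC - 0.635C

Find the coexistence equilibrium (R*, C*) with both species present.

R* ≈ 69.7, C* ≈ 20.2

From dC/dt = 0 with C > 0: 0.00911R* = 0.635, so R* = 69.7.
Substitute into dR/dt = 0: 0.623(1 - 69.7/229) = 0.0215C*.
The bracket is 0.696, giving C* = 0.433/0.0215 = 20.2.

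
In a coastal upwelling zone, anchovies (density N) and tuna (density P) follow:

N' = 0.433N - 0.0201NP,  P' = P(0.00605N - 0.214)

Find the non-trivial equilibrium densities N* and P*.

N* ≈ 35.4, P* ≈ 21.5

Set dP/dt = 0 with P > 0: 0.00605N - 0.214 = 0, so N* = 0.214/0.00605 = 35.4.
Set dN/dt = 0 with N > 0: 0.433 - 0.0201P = 0, so P* = 0.433/0.0201 = 21.5.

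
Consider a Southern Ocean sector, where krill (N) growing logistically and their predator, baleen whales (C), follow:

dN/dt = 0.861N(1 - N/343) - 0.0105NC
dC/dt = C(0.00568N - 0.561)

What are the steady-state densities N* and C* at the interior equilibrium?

N* ≈ 98.8, C* ≈ 58.4

From dC/dt = 0 with C > 0: 0.00568N* = 0.561, so N* = 98.8.
Substitute into dN/dt = 0: 0.861(1 - 98.8/343) = 0.0105C*.
The bracket is 0.712, giving C* = 0.613/0.0105 = 58.4.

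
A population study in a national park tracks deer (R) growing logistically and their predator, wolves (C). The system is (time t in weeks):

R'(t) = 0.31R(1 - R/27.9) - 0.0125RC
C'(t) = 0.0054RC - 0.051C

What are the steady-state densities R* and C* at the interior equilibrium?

R* ≈ 9.44, C* ≈ 16.4

From dC/dt = 0 with C > 0: 0.0054R* = 0.051, so R* = 9.44.
Substitute into dR/dt = 0: 0.31(1 - 9.44/27.9) = 0.0125C*.
The bracket is 0.661, giving C* = 0.205/0.0125 = 16.4.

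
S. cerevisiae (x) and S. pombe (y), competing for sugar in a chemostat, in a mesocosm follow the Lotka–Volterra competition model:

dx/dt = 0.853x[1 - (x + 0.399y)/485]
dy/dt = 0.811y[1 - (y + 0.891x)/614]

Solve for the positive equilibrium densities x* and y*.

x* ≈ 372, y* ≈ 282

Setting both brackets to zero gives the nullclines x + 0.399y = 485 and 0.891x + y = 614.
Substituting y = 614 - 0.891x into the first: x(1 - 0.399·0.891) = 485 - 0.399·614.
So x* = 240/0.644 = 372, and then y* = 614 - 0.891·372 = 282.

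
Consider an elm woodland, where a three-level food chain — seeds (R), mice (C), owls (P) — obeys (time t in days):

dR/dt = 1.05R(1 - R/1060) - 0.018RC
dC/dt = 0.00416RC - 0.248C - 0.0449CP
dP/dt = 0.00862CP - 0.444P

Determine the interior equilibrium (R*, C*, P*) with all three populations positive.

From dP/dt = 0: 0.00862C* = 0.444, so C* = 51.5.
From dR/dt = 0: 1.05(1 - R*/1060) = 0.018·51.5, giving R* = 1060·(1 - 0.883) = 124.
From dC/dt = 0: 0.00416·124 - 0.248 = 0.0449P*, so P* = 0.268/0.0449 = 5.97.

R* ≈ 124, C* ≈ 51.5, P* ≈ 5.97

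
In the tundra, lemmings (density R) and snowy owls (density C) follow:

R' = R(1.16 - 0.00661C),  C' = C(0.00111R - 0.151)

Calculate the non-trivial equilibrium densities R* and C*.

R* ≈ 136, C* ≈ 175

Set dC/dt = 0 with C > 0: 0.00111R - 0.151 = 0, so R* = 0.151/0.00111 = 136.
Set dR/dt = 0 with R > 0: 1.16 - 0.00661C = 0, so C* = 1.16/0.00661 = 175.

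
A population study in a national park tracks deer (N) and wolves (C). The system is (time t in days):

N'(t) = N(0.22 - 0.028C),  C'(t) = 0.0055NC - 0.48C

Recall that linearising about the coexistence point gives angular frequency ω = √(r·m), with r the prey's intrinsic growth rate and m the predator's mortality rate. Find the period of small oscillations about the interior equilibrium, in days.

T ≈ 19.3 days

Here r = 0.22 and m = 0.48, so r·m = 0.106.
ω = √0.106 = 0.325 per day, hence T = 2π/ω ≈ 19.3 days.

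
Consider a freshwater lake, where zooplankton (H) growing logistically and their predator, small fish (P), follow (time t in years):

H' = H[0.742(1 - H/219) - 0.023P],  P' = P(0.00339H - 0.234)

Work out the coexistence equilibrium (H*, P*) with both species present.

H* ≈ 69, P* ≈ 22.1

From dP/dt = 0 with P > 0: 0.00339H* = 0.234, so H* = 69.
Substitute into dH/dt = 0: 0.742(1 - 69/219) = 0.023P*.
The bracket is 0.685, giving P* = 0.508/0.023 = 22.1.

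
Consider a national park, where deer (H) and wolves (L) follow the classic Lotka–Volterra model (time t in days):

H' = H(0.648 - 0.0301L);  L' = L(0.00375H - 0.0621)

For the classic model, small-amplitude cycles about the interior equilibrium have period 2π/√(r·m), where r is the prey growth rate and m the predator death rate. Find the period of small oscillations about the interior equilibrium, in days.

Here r = 0.648 and m = 0.0621, so r·m = 0.0402.
ω = √0.0402 = 0.201 per day, hence T = 2π/ω ≈ 31.3 days.

T ≈ 31.3 days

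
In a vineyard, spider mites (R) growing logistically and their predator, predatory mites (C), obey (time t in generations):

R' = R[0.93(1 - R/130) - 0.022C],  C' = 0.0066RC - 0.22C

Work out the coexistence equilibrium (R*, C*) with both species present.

R* ≈ 33.3, C* ≈ 31.4

From dC/dt = 0 with C > 0: 0.0066R* = 0.22, so R* = 33.3.
Substitute into dR/dt = 0: 0.93(1 - 33.3/130) = 0.022C*.
The bracket is 0.744, giving C* = 0.692/0.022 = 31.4.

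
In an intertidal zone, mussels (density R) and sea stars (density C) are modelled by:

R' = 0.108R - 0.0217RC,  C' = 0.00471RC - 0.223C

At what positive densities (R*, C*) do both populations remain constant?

Set dC/dt = 0 with C > 0: 0.00471R - 0.223 = 0, so R* = 0.223/0.00471 = 47.3.
Set dR/dt = 0 with R > 0: 0.108 - 0.0217C = 0, so C* = 0.108/0.0217 = 4.98.

R* ≈ 47.3, C* ≈ 4.98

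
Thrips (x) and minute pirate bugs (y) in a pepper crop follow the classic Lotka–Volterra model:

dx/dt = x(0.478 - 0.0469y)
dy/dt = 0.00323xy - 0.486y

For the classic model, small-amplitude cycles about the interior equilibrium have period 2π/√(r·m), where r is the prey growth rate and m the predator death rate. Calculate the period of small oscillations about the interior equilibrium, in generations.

Here r = 0.478 and m = 0.486, so r·m = 0.232.
ω = √0.232 = 0.482 per generation, hence T = 2π/ω ≈ 13 generations.

T ≈ 13 generations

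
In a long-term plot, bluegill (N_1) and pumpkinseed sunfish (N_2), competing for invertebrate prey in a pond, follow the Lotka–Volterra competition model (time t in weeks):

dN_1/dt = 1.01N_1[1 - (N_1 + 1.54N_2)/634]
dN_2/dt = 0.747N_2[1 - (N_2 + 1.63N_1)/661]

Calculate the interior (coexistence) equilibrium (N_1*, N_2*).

N_1* ≈ 254, N_2* ≈ 247

Setting both brackets to zero gives the nullclines N_1 + 1.54N_2 = 634 and 1.63N_1 + N_2 = 661.
Substituting N_2 = 661 - 1.63N_1 into the first: N_1(1 - 1.54·1.63) = 634 - 1.54·661.
So N_1* = -384/-1.51 = 254, and then N_2* = 661 - 1.63·254 = 247.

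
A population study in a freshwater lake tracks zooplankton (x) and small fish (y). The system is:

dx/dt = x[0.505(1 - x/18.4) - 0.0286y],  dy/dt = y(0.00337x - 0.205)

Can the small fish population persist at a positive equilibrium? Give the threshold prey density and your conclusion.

Threshold x = 60.8; K < 60.8, so no, the predator goes extinct.

The predator equation gives dy/dt > 0 only when x > 0.205/0.00337 = 60.8.
Without the predator, x → K = 18.4. Since 18.4 < 60.8, the predator cannot invade.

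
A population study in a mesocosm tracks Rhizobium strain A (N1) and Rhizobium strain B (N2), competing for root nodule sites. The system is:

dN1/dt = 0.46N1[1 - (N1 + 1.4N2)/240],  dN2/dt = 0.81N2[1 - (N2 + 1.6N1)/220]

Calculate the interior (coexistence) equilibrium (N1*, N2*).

N1* ≈ 54.8, N2* ≈ 132

Setting both brackets to zero gives the nullclines N1 + 1.4N2 = 240 and 1.6N1 + N2 = 220.
Substituting N2 = 220 - 1.6N1 into the first: N1(1 - 1.4·1.6) = 240 - 1.4·220.
So N1* = -68/-1.24 = 54.8, and then N2* = 220 - 1.6·54.8 = 132.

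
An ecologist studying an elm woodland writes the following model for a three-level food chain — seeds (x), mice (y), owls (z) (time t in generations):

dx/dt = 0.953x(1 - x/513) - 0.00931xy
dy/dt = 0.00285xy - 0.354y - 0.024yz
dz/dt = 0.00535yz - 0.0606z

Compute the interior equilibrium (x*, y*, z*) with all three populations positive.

x* ≈ 456, y* ≈ 11.3, z* ≈ 39.4

From dz/dt = 0: 0.00535y* = 0.0606, so y* = 11.3.
From dx/dt = 0: 0.953(1 - x*/513) = 0.00931·11.3, giving x* = 513·(1 - 0.111) = 456.
From dy/dt = 0: 0.00285·456 - 0.354 = 0.024z*, so z* = 0.946/0.024 = 39.4.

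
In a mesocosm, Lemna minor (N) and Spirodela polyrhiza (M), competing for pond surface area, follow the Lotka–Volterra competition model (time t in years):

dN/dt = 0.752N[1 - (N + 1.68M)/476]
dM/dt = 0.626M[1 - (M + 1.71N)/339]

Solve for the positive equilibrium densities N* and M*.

N* ≈ 49.9, M* ≈ 254

Setting both brackets to zero gives the nullclines N + 1.68M = 476 and 1.71N + M = 339.
Substituting M = 339 - 1.71N into the first: N(1 - 1.68·1.71) = 476 - 1.68·339.
So N* = -93.5/-1.87 = 49.9, and then M* = 339 - 1.71·49.9 = 254.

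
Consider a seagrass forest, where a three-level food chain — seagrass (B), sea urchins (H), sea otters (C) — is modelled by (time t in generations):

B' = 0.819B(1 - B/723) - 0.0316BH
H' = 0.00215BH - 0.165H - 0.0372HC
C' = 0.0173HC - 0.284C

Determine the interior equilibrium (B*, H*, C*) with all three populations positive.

From dC/dt = 0: 0.0173H* = 0.284, so H* = 16.4.
From dB/dt = 0: 0.819(1 - B*/723) = 0.0316·16.4, giving B* = 723·(1 - 0.633) = 265.
From dH/dt = 0: 0.00215·265 - 0.165 = 0.0372C*, so C* = 0.405/0.0372 = 10.9.

B* ≈ 265, H* ≈ 16.4, C* ≈ 10.9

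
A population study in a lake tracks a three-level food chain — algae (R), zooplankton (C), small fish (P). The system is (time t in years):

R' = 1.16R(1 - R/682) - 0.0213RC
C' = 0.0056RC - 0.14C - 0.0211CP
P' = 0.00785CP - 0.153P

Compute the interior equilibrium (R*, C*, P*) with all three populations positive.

From dP/dt = 0: 0.00785C* = 0.153, so C* = 19.5.
From dR/dt = 0: 1.16(1 - R*/682) = 0.0213·19.5, giving R* = 682·(1 - 0.358) = 438.
From dC/dt = 0: 0.0056·438 - 0.14 = 0.0211P*, so P* = 2.31/0.0211 = 110.

R* ≈ 438, C* ≈ 19.5, P* ≈ 110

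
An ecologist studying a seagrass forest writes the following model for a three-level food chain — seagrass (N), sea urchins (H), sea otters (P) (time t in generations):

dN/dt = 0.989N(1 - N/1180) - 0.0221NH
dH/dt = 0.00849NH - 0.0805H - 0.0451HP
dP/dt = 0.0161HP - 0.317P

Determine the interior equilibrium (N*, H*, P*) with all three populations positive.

N* ≈ 661, H* ≈ 19.7, P* ≈ 123

From dP/dt = 0: 0.0161H* = 0.317, so H* = 19.7.
From dN/dt = 0: 0.989(1 - N*/1180) = 0.0221·19.7, giving N* = 1180·(1 - 0.44) = 661.
From dH/dt = 0: 0.00849·661 - 0.0805 = 0.0451P*, so P* = 5.53/0.0451 = 123.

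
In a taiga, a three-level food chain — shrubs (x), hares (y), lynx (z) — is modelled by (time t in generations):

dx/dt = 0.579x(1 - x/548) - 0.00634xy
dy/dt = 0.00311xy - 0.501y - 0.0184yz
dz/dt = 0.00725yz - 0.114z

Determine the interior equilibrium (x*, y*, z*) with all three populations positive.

From dz/dt = 0: 0.00725y* = 0.114, so y* = 15.7.
From dx/dt = 0: 0.579(1 - x*/548) = 0.00634·15.7, giving x* = 548·(1 - 0.172) = 454.
From dy/dt = 0: 0.00311·454 - 0.501 = 0.0184z*, so z* = 0.91/0.0184 = 49.4.

x* ≈ 454, y* ≈ 15.7, z* ≈ 49.4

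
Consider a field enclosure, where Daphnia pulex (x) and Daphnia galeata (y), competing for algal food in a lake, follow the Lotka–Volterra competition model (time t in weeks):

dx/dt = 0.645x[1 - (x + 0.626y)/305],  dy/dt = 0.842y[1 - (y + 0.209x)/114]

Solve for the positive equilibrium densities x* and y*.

x* ≈ 269, y* ≈ 57.8

Setting both brackets to zero gives the nullclines x + 0.626y = 305 and 0.209x + y = 114.
Substituting y = 114 - 0.209x into the first: x(1 - 0.626·0.209) = 305 - 0.626·114.
So x* = 234/0.869 = 269, and then y* = 114 - 0.209·269 = 57.8.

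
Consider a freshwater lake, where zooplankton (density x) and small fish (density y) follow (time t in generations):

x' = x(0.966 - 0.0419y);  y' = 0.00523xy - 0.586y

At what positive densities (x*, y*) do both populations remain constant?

Set dy/dt = 0 with y > 0: 0.00523x - 0.586 = 0, so x* = 0.586/0.00523 = 112.
Set dx/dt = 0 with x > 0: 0.966 - 0.0419y = 0, so y* = 0.966/0.0419 = 23.1.

x* ≈ 112, y* ≈ 23.1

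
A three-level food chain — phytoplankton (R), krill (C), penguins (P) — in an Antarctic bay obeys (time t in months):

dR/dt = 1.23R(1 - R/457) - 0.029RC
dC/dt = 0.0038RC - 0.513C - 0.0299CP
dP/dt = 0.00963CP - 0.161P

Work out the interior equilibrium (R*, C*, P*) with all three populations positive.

R* ≈ 277, C* ≈ 16.7, P* ≈ 18

From dP/dt = 0: 0.00963C* = 0.161, so C* = 16.7.
From dR/dt = 0: 1.23(1 - R*/457) = 0.029·16.7, giving R* = 457·(1 - 0.394) = 277.
From dC/dt = 0: 0.0038·277 - 0.513 = 0.0299P*, so P* = 0.539/0.0299 = 18.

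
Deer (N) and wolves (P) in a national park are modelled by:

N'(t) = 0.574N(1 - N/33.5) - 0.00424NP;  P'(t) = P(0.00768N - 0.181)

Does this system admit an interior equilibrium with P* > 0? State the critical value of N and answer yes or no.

The predator equation gives dP/dt > 0 only when N > 0.181/0.00768 = 23.6.
Without the predator, N → K = 33.5. Since 33.5 > 23.6, the predator can invade and persist.

Threshold N = 23.6; K > 23.6, so yes, the predator persists.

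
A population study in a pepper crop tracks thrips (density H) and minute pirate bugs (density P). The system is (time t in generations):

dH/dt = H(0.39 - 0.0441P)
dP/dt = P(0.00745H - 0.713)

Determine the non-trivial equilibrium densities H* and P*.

H* ≈ 95.7, P* ≈ 8.84

Set dP/dt = 0 with P > 0: 0.00745H - 0.713 = 0, so H* = 0.713/0.00745 = 95.7.
Set dH/dt = 0 with H > 0: 0.39 - 0.0441P = 0, so P* = 0.39/0.0441 = 8.84.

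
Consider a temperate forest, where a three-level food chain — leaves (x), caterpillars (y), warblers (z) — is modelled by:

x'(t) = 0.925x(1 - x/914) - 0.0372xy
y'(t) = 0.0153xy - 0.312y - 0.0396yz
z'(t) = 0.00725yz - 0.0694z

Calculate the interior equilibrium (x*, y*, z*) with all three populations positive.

x* ≈ 562, y* ≈ 9.57, z* ≈ 209

From dz/dt = 0: 0.00725y* = 0.0694, so y* = 9.57.
From dx/dt = 0: 0.925(1 - x*/914) = 0.0372·9.57, giving x* = 914·(1 - 0.385) = 562.
From dy/dt = 0: 0.0153·562 - 0.312 = 0.0396z*, so z* = 8.29/0.0396 = 209.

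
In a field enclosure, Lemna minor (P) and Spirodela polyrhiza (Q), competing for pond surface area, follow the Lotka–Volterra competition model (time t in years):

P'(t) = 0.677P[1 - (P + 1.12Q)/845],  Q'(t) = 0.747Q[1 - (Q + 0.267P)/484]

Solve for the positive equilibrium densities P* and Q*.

P* ≈ 432, Q* ≈ 369

Setting both brackets to zero gives the nullclines P + 1.12Q = 845 and 0.267P + Q = 484.
Substituting Q = 484 - 0.267P into the first: P(1 - 1.12·0.267) = 845 - 1.12·484.
So P* = 303/0.701 = 432, and then Q* = 484 - 0.267·432 = 369.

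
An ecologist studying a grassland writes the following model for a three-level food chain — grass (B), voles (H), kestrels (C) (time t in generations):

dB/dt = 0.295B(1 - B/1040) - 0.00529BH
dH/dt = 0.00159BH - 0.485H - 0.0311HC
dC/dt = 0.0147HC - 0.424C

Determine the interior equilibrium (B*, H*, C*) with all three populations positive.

B* ≈ 502, H* ≈ 28.8, C* ≈ 10.1

From dC/dt = 0: 0.0147H* = 0.424, so H* = 28.8.
From dB/dt = 0: 0.295(1 - B*/1040) = 0.00529·28.8, giving B* = 1040·(1 - 0.517) = 502.
From dH/dt = 0: 0.00159·502 - 0.485 = 0.0311C*, so C* = 0.313/0.0311 = 10.1.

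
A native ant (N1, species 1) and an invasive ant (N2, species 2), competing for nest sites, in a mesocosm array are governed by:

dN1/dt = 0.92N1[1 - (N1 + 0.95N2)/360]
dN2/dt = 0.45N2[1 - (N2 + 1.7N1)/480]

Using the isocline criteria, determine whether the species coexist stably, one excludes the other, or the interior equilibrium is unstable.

unstable coexistence (outcome depends on initial conditions)

Compare the nullcline intercepts: K1/α12 = 360/0.95 = 379 < K2 = 480; K2/α21 = 480/1.7 = 282 < K1 = 360.
Since both are reversed, neither can invade when rare; the interior point is a saddle.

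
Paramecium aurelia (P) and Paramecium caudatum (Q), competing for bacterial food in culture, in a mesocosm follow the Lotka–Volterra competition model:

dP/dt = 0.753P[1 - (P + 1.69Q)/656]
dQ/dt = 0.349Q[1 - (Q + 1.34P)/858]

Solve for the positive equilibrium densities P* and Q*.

Setting both brackets to zero gives the nullclines P + 1.69Q = 656 and 1.34P + Q = 858.
Substituting Q = 858 - 1.34P into the first: P(1 - 1.69·1.34) = 656 - 1.69·858.
So P* = -794/-1.26 = 628, and then Q* = 858 - 1.34·628 = 16.6.

P* ≈ 628, Q* ≈ 16.6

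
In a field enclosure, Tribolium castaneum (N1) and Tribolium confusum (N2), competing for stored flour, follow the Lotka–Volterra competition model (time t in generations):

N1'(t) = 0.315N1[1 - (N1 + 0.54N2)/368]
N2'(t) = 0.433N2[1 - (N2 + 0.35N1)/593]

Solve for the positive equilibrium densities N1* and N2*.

N1* ≈ 58.9, N2* ≈ 572

Setting both brackets to zero gives the nullclines N1 + 0.54N2 = 368 and 0.35N1 + N2 = 593.
Substituting N2 = 593 - 0.35N1 into the first: N1(1 - 0.54·0.35) = 368 - 0.54·593.
So N1* = 47.8/0.811 = 58.9, and then N2* = 593 - 0.35·58.9 = 572.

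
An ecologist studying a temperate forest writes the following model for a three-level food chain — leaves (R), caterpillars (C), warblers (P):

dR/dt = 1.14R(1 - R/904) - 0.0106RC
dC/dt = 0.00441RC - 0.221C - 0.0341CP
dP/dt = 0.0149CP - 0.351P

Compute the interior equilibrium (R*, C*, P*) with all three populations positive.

R* ≈ 706, C* ≈ 23.6, P* ≈ 84.8

From dP/dt = 0: 0.0149C* = 0.351, so C* = 23.6.
From dR/dt = 0: 1.14(1 - R*/904) = 0.0106·23.6, giving R* = 904·(1 - 0.219) = 706.
From dC/dt = 0: 0.00441·706 - 0.221 = 0.0341P*, so P* = 2.89/0.0341 = 84.8.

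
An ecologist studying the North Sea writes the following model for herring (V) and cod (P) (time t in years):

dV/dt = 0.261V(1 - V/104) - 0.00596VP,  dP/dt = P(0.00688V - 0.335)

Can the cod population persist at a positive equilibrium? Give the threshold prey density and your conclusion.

Threshold V = 48.7; K > 48.7, so yes, the predator persists.

The predator equation gives dP/dt > 0 only when V > 0.335/0.00688 = 48.7.
Without the predator, V → K = 104. Since 104 > 48.7, the predator can invade and persist.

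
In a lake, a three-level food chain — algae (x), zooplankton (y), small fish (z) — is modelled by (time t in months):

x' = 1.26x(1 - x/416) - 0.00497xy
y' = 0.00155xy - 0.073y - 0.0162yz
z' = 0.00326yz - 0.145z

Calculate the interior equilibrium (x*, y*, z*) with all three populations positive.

From dz/dt = 0: 0.00326y* = 0.145, so y* = 44.5.
From dx/dt = 0: 1.26(1 - x*/416) = 0.00497·44.5, giving x* = 416·(1 - 0.175) = 343.
From dy/dt = 0: 0.00155·343 - 0.073 = 0.0162z*, so z* = 0.459/0.0162 = 28.3.

x* ≈ 343, y* ≈ 44.5, z* ≈ 28.3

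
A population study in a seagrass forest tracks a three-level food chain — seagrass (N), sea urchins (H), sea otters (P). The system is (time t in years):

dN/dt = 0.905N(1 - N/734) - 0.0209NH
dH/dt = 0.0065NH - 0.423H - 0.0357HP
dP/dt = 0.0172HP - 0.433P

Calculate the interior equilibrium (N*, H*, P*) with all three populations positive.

From dP/dt = 0: 0.0172H* = 0.433, so H* = 25.2.
From dN/dt = 0: 0.905(1 - N*/734) = 0.0209·25.2, giving N* = 734·(1 - 0.581) = 307.
From dH/dt = 0: 0.0065·307 - 0.423 = 0.0357P*, so P* = 1.57/0.0357 = 44.1.

N* ≈ 307, H* ≈ 25.2, P* ≈ 44.1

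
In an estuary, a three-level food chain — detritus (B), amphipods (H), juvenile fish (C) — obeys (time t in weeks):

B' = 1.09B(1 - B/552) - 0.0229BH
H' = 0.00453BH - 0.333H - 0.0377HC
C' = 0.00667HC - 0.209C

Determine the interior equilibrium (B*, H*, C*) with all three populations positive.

From dC/dt = 0: 0.00667H* = 0.209, so H* = 31.3.
From dB/dt = 0: 1.09(1 - B*/552) = 0.0229·31.3, giving B* = 552·(1 - 0.658) = 189.
From dH/dt = 0: 0.00453·189 - 0.333 = 0.0377C*, so C* = 0.521/0.0377 = 13.8.

B* ≈ 189, H* ≈ 31.3, C* ≈ 13.8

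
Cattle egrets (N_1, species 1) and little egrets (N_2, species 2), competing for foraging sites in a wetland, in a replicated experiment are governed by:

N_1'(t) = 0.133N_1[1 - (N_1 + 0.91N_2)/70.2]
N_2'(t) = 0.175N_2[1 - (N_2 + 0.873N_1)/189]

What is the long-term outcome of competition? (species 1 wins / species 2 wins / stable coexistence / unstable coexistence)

species 2 excludes species 1

Compare the nullcline intercepts: K1/α12 = 70.2/0.91 = 77.1 < K2 = 189; K2/α21 = 189/0.873 = 216 > K1 = 70.2.
Since the inequalities point opposite ways, species 2 can invade but species 1 cannot.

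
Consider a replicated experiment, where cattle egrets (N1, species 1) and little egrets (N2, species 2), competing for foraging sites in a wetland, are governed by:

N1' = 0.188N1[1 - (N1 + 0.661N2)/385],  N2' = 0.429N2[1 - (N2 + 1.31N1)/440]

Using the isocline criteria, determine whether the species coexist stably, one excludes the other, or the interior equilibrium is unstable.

Compare the nullcline intercepts: K1/α12 = 385/0.661 = 582 > K2 = 440; K2/α21 = 440/1.31 = 336 < K1 = 385.
Since the inequalities point opposite ways, species 1 can invade but species 2 cannot.

species 1 excludes species 2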